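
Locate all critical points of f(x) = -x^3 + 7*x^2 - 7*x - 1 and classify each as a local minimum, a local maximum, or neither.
f'(x) = -3*x^2 + 14*x - 7

Solve f'(x) = 0:
  3*x^2 - 14*x + 7 = 0 has no rational roots; quadratic formula: x = (14 ± √112)/6.
  ⇒ x = 7/3 - 2*sqrt(7)/3 ≈ 0.5695, 2*sqrt(7)/3 + 7/3 ≈ 4.0972

f''(x) = 14 - 6*x
Second-derivative test at each critical point:
  f''(0.5695) = 10.5830 > 0 → local minimum
  f''(4.0972) = -10.5830 < 0 → local maximum

Critical points: x = 7/3 - 2*sqrt(7)/3 ≈ 0.5695 (local minimum); x = 2*sqrt(7)/3 + 7/3 ≈ 4.0972 (local maximum)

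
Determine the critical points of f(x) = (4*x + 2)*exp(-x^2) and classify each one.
f'(x) = 4*(-x*(2*x + 1) + 1)*exp(-x^2)

Solve f'(x) = 0:
  f'(x) = (-8*x^2 - 4*x + 4)·exp(-x^2) and exp(-x^2) > 0 for every x, so f'(x) = 0 ⇔ -8*x^2 - 4*x + 4 = 0.
  Factor: -8*x^2 - 4*x + 4 = -4*(x + 1)*(2*x - 1) = 0.
  ⇒ x = -1, 1/2

f''(x) = 4*(2*x^2*(2*x + 1) - 6*x - 1)*exp(-x^2)
Second-derivative test at each critical point:
  f''(-1) = 4.4146 > 0 → local minimum
  f''(1/2) = -9.3456 < 0 → local maximum

Critical points: x = -1 (local minimum); x = 1/2 (local maximum)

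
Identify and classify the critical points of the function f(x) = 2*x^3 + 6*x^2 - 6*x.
f'(x) = 6*x^2 + 12*x - 6

Solve f'(x) = 0:
  Factor: 6*x^2 + 12*x - 6 = 6*(x^2 + 2*x - 1); x^2 + 2*x - 1 = 0 has no rational roots; quadratic formula: x = (-2 ± √8)/2.
  ⇒ x = -sqrt(2) - 1 ≈ -2.4142, -1 + sqrt(2) ≈ 0.4142

f''(x) = 12*x + 12
Second-derivative test at each critical point:
  f''(-2.4142) = -16.9706 < 0 → local maximum
  f''(0.4142) = 16.9706 > 0 → local minimum

Critical points: x = -sqrt(2) - 1 ≈ -2.4142 (local maximum); x = -1 + sqrt(2) ≈ 0.4142 (local minimum)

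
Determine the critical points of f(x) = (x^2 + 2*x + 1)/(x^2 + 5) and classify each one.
f'(x) = 2*(-x^2 + 4*x + 5)/(x^4 + 10*x^2 + 25)

Solve f'(x) = 0:
  f'(x) = -2*(x - 5)*(x + 1)/(x^2 + 5)^2; the denominator is positive wherever f is defined, so f'(x) = 0 ⇔ -2*x^2 + 8*x + 10 = 0.
  Factor: -2*x^2 + 8*x + 10 = -2*(x - 5)*(x + 1) = 0.
  ⇒ x = -1, 5

f''(x) = 4*(x^3 - 6*x^2 - 15*x + 10)/(x^6 + 15*x^4 + 75*x^2 + 125)
Second-derivative test at each critical point:
  f''(-1) = 1/3 > 0 → local minimum
  f''(5) = -1/75 < 0 → local maximum

Critical points: x = -1 (local minimum); x = 5 (local maximum)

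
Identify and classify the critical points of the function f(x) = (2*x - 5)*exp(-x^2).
f'(x) = 2*(-x*(2*x - 5) + 1)*exp(-x^2)

Solve f'(x) = 0:
  f'(x) = (-4*x^2 + 10*x + 2)·exp(-x^2) and exp(-x^2) > 0 for every x, so f'(x) = 0 ⇔ -4*x^2 + 10*x + 2 = 0.
  Factor: -4*x^2 + 10*x + 2 = -2*(2*x^2 - 5*x - 1); 2*x^2 - 5*x - 1 = 0 has no rational roots; quadratic formula: x = (5 ± √33)/4.
  ⇒ x = 5/4 - sqrt(33)/4 ≈ -0.1861, 5/4 + sqrt(33)/4 ≈ 2.6861

f''(x) = 2*(2*x^2*(2*x - 5) - 6*x + 5)*exp(-x^2)
Second-derivative test at each critical point:
  f''(-0.1861) = 11.0979 > 0 → local minimum
  f''(2.6861) = -0.0084 < 0 → local maximum

Critical points: x = 5/4 - sqrt(33)/4 ≈ -0.1861 (local minimum); x = 5/4 + sqrt(33)/4 ≈ 2.6861 (local maximum)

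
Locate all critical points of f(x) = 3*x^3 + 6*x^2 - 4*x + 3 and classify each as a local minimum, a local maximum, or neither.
f'(x) = 9*x^2 + 12*x - 4

Solve f'(x) = 0:
  9*x^2 + 12*x - 4 = 0 has no rational roots; quadratic formula: x = (-12 ± √288)/18.
  ⇒ x = -2*sqrt(2)/3 - 2/3 ≈ -1.6095, -2/3 + 2*sqrt(2)/3 ≈ 0.2761

f''(x) = 18*x + 12
Second-derivative test at each critical point:
  f''(-1.6095) = -16.9706 < 0 → local maximum
  f''(0.2761) = 16.9706 > 0 → local minimum

Critical points: x = -2*sqrt(2)/3 - 2/3 ≈ -1.6095 (local maximum); x = -2/3 + 2*sqrt(2)/3 ≈ 0.2761 (local minimum)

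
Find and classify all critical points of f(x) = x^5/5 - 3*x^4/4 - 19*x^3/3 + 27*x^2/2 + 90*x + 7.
f'(x) = x^4 - 3*x^3 - 19*x^2 + 27*x + 90

Solve f'(x) = 0:
  Factor: x^4 - 3*x^3 - 19*x^2 + 27*x + 90 = (x - 5)*(x - 3)*(x + 2)*(x + 3) = 0.
  ⇒ x = -3, -2, 3, 5

f''(x) = 4*x^3 - 9*x^2 - 38*x + 27
Second-derivative test at each critical point:
  f''(-3) = -48 < 0 → local maximum
  f''(-2) = 35 > 0 → local minimum
  f''(3) = -60 < 0 → local maximum
  f''(5) = 112 > 0 → local minimum

Critical points: x = -3 (local maximum); x = -2 (local minimum); x = 3 (local maximum); x = 5 (local minimum)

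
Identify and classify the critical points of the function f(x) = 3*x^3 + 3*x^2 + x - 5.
f'(x) = 9*x^2 + 6*x + 1

Solve f'(x) = 0:
  Factor: 9*x^2 + 6*x + 1 = (3*x + 1)^2 = 0.
  ⇒ x = -1/3

f''(x) = 18*x + 6
Second-derivative test at each critical point:
  f''(-1/3) = 0, so the second-derivative test is inconclusive; use the first-derivative test: f'(-7/12) = 0.5625, f'(-1/12) = 0.5625 — f' is positive on both sides (no sign change) → neither a local maximum nor a local minimum

Critical points: x = -1/3 (neither)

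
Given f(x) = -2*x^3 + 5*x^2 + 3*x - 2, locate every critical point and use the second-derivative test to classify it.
f'(x) = -6*x^2 + 10*x + 3

Solve f'(x) = 0:
  6*x^2 - 10*x - 3 = 0 has no rational roots; quadratic formula: x = (10 ± √172)/12.
  ⇒ x = 5/6 - sqrt(43)/6 ≈ -0.2596, 5/6 + sqrt(43)/6 ≈ 1.9262

f''(x) = 10 - 12*x
Second-derivative test at each critical point:
  f''(-0.2596) = 13.1149 > 0 → local minimum
  f''(1.9262) = -13.1149 < 0 → local maximum

Critical points: x = 5/6 - sqrt(43)/6 ≈ -0.2596 (local minimum); x = 5/6 + sqrt(43)/6 ≈ 1.9262 (local maximum)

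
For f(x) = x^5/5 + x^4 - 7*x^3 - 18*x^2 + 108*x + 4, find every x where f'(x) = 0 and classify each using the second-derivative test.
f'(x) = x^4 + 4*x^3 - 21*x^2 - 36*x + 108

Solve f'(x) = 0:
  Factor: x^4 + 4*x^3 - 21*x^2 - 36*x + 108 = (x - 3)*(x - 2)*(x + 3)*(x + 6) = 0.
  ⇒ x = -6, -3, 2, 3

f''(x) = 4*x^3 + 12*x^2 - 42*x - 36
Second-derivative test at each critical point:
  f''(-6) = -216 < 0 → local maximum
  f''(-3) = 90 > 0 → local minimum
  f''(2) = -40 < 0 → local maximum
  f''(3) = 54 > 0 → local minimum

Critical points: x = -6 (local maximum); x = -3 (local minimum); x = 2 (local maximum); x = 3 (local minimum)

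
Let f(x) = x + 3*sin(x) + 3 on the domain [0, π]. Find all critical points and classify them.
f'(x) = 3*cos(x) + 1

Solve f'(x) = 0 on [0, π]:
  f'(x) = 0 ⇔ cos(x) = -1/3, i.e. x = ±arccos(-1/3) + 2nπ; keep the solutions lying in [0, π].
  ⇒ x = acos(-1/3) ≈ 1.9106

f''(x) = -3*sin(x)
Second-derivative test at each critical point:
  f''(1.9106) = -2.8284 < 0 → local maximum

Critical points: x = acos(-1/3) ≈ 1.9106 (local maximum)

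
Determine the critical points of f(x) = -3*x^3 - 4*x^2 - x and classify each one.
f'(x) = -9*x^2 - 8*x - 1

Solve f'(x) = 0:
  9*x^2 + 8*x + 1 = 0 has no rational roots; quadratic formula: x = (-8 ± √28)/18.
  ⇒ x = -4/9 - sqrt(7)/9 ≈ -0.7384, -4/9 + sqrt(7)/9 ≈ -0.1505

f''(x) = -18*x - 8
Second-derivative test at each critical point:
  f''(-0.7384) = 5.2915 > 0 → local minimum
  f''(-0.1505) = -5.2915 < 0 → local maximum

Critical points: x = -4/9 - sqrt(7)/9 ≈ -0.7384 (local minimum); x = -4/9 + sqrt(7)/9 ≈ -0.1505 (local maximum)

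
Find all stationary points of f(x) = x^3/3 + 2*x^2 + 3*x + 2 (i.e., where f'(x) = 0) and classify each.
f'(x) = x^2 + 4*x + 3

Solve f'(x) = 0:
  Factor: x^2 + 4*x + 3 = (x + 1)*(x + 3) = 0.
  ⇒ x = -3, -1

f''(x) = 2*x + 4
Second-derivative test at each critical point:
  f''(-3) = -2 < 0 → local maximum
  f''(-1) = 2 > 0 → local minimum

Critical points: x = -3 (local maximum); x = -1 (local minimum)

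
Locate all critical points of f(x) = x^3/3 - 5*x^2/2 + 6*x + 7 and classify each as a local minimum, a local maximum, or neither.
f'(x) = x^2 - 5*x + 6

Solve f'(x) = 0:
  Factor: x^2 - 5*x + 6 = (x - 3)*(x - 2) = 0.
  ⇒ x = 2, 3

f''(x) = 2*x - 5
Second-derivative test at each critical point:
  f''(2) = -1 < 0 → local maximum
  f''(3) = 1 > 0 → local minimum

Critical points: x = 2 (local maximum); x = 3 (local minimum)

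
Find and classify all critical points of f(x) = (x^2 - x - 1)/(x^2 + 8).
f'(x) = (x^2 + 18*x - 8)/(x^4 + 16*x^2 + 64)

Solve f'(x) = 0:
  f'(x) = (x^2 + 18*x - 8)/(x^2 + 8)^2; the denominator is positive wherever f is defined, so f'(x) = 0 ⇔ x^2 + 18*x - 8 = 0.
  x^2 + 18*x - 8 = 0 has no rational roots; quadratic formula: x = (-18 ± √356)/2.
  ⇒ x = -sqrt(89) - 9 ≈ -18.4340, -9 + sqrt(89) ≈ 0.4340

f''(x) = 2*(-x^3 - 27*x^2 + 24*x + 72)/(x^6 + 24*x^4 + 192*x^2 + 512)
Second-derivative test at each critical point:
  f''(-18.4340) = -1.560e-04 < 0 → local maximum
  f''(0.4340) = 0.2814 > 0 → local minimum

Critical points: x = -sqrt(89) - 9 ≈ -18.4340 (local maximum); x = -9 + sqrt(89) ≈ 0.4340 (local minimum)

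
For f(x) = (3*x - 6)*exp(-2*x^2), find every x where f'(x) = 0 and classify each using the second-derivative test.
f'(x) = 3*(-4*x*(x - 2) + 1)*exp(-2*x^2)

Solve f'(x) = 0:
  f'(x) = (-12*x^2 + 24*x + 3)·exp(-2*x^2) and exp(-2*x^2) > 0 for every x, so f'(x) = 0 ⇔ -12*x^2 + 24*x + 3 = 0.
  Factor: -12*x^2 + 24*x + 3 = -3*(4*x^2 - 8*x - 1); 4*x^2 - 8*x - 1 = 0 has no rational roots; quadratic formula: x = (8 ± √80)/8.
  ⇒ x = 1 - sqrt(5)/2 ≈ -0.1180, 1 + sqrt(5)/2 ≈ 2.1180

f''(x) = 12*(4*x^2*(x - 2) - 3*x + 2)*exp(-2*x^2)
Second-derivative test at each critical point:
  f''(-0.1180) = 26.0955 > 0 → local minimum
  f''(2.1180) = -0.0034 < 0 → local maximum

Critical points: x = 1 - sqrt(5)/2 ≈ -0.1180 (local minimum); x = 1 + sqrt(5)/2 ≈ 2.1180 (local maximum)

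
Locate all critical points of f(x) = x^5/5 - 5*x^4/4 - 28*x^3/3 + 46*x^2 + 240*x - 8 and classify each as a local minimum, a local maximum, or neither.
f'(x) = x^4 - 5*x^3 - 28*x^2 + 92*x + 240

Solve f'(x) = 0:
  Factor: x^4 - 5*x^3 - 28*x^2 + 92*x + 240 = (x - 6)*(x - 5)*(x + 2)*(x + 4) = 0.
  ⇒ x = -4, -2, 5, 6

f''(x) = 4*x^3 - 15*x^2 - 56*x + 92
Second-derivative test at each critical point:
  f''(-4) = -180 < 0 → local maximum
  f''(-2) = 112 > 0 → local minimum
  f''(5) = -63 < 0 → local maximum
  f''(6) = 80 > 0 → local minimum

Critical points: x = -4 (local maximum); x = -2 (local minimum); x = 5 (local maximum); x = 6 (local minimum)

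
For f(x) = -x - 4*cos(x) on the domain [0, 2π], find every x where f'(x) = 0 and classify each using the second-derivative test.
f'(x) = 4*sin(x) - 1

Solve f'(x) = 0 on [0, 2π]:
  f'(x) = 0 ⇔ sin(x) = 1/4, i.e. x = arcsin(1/4) + 2nπ or x = π − arcsin(1/4) + 2nπ; keep the solutions lying in [0, 2π].
  ⇒ x = asin(1/4) ≈ 0.2527, pi - asin(1/4) ≈ 2.8889

f''(x) = 4*cos(x)
Second-derivative test at each critical point:
  f''(0.2527) = 3.8730 > 0 → local minimum
  f''(2.8889) = -3.8730 < 0 → local maximum

Critical points: x = asin(1/4) ≈ 0.2527 (local minimum); x = pi - asin(1/4) ≈ 2.8889 (local maximum)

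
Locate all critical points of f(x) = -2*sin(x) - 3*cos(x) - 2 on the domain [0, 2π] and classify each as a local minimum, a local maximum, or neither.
f'(x) = 3*sin(x) - 2*cos(x)

Solve f'(x) = 0 on [0, 2π]:
  f'(x) = 0 ⇔ -2*cos(x) = -3*sin(x) ⇔ tan(x) = 2/3, i.e. x = arctan(2/3) + nπ; keep the solutions lying in [0, 2π].
  ⇒ x = atan(2/3) ≈ 0.5880, atan(2/3) + pi ≈ 3.7296

f''(x) = 2*sin(x) + 3*cos(x)
Second-derivative test at each critical point:
  f''(0.5880) = 3.6056 > 0 → local minimum
  f''(3.7296) = -3.6056 < 0 → local maximum

Critical points: x = atan(2/3) ≈ 0.5880 (local minimum); x = atan(2/3) + pi ≈ 3.7296 (local maximum)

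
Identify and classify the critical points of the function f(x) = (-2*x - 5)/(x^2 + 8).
f'(x) = 2*(x^2 + 5*x - 8)/(x^4 + 16*x^2 + 64)

Solve f'(x) = 0:
  f'(x) = 2*(x^2 + 5*x - 8)/(x^2 + 8)^2; the denominator is positive wherever f is defined, so f'(x) = 0 ⇔ 2*x^2 + 10*x - 16 = 0.
  Factor: 2*x^2 + 10*x - 16 = 2*(x^2 + 5*x - 8); x^2 + 5*x - 8 = 0 has no rational roots; quadratic formula: x = (-5 ± √57)/2.
  ⇒ x = -sqrt(57)/2 - 5/2 ≈ -6.2749, -5/2 + sqrt(57)/2 ≈ 1.2749

f''(x) = 2*(-4*x^2*(2*x + 5) + (6*x + 5)*(x^2 + 8))/(x^2 + 8)^3
Second-derivative test at each critical point:
  f''(-6.2749) = -0.0067 < 0 → local maximum
  f''(1.2749) = 0.1630 > 0 → local minimum

Critical points: x = -sqrt(57)/2 - 5/2 ≈ -6.2749 (local maximum); x = -5/2 + sqrt(57)/2 ≈ 1.2749 (local minimum)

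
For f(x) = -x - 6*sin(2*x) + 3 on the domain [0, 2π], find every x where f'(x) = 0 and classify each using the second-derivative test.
f'(x) = 24*sin(x)^2 - 13

Solve f'(x) = 0 on [0, 2π]:
  f'(x) = 0 ⇔ cos(2*x) = -1/12, i.e. 2*x = ±arccos(-1/12) + 2nπ; keep the solutions lying in [0, 2π].
  ⇒ x = acos(-1/12)/2 ≈ 0.8271, pi - acos(-1/12)/2 ≈ 2.3145, acos(-1/12)/2 + pi ≈ 3.9687, -acos(-1/12)/2 + 2*pi ≈ 5.4561

f''(x) = 24*sin(2*x)
Second-derivative test at each critical point:
  f''(0.8271) = 23.9165 > 0 → local minimum
  f''(2.3145) = -23.9165 < 0 → local maximum
  f''(3.9687) = 23.9165 > 0 → local minimum
  f''(5.4561) = -23.9165 < 0 → local maximum

Critical points: x = acos(-1/12)/2 ≈ 0.8271 (local minimum); x = pi - acos(-1/12)/2 ≈ 2.3145 (local maximum); x = acos(-1/12)/2 + pi ≈ 3.9687 (local minimum); x = -acos(-1/12)/2 + 2*pi ≈ 5.4561 (local maximum)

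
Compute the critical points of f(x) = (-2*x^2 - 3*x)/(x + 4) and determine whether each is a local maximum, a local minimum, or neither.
f'(x) = 2*(-x^2 - 8*x - 6)/(x^2 + 8*x + 16)

Solve f'(x) = 0:
  f'(x) = -2*(x^2 + 8*x + 6)/(x + 4)^2; the denominator is positive wherever f is defined, so f'(x) = 0 ⇔ -2*x^2 - 16*x - 12 = 0.
  Factor: -2*x^2 - 16*x - 12 = -2*(x^2 + 8*x + 6); x^2 + 8*x + 6 = 0 has no rational roots; quadratic formula: x = (-8 ± √40)/2.
  ⇒ x = -4 - sqrt(10) ≈ -7.1623, -4 + sqrt(10) ≈ -0.8377

f''(x) = -40/(x^3 + 12*x^2 + 48*x + 64)
Second-derivative test at each critical point:
  f''(-7.1623) = 1.2649 > 0 → local minimum
  f''(-0.8377) = -1.2649 < 0 → local maximum

Critical points: x = -4 - sqrt(10) ≈ -7.1623 (local minimum); x = -4 + sqrt(10) ≈ -0.8377 (local maximum)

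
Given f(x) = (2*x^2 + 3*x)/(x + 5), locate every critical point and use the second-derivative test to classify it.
f'(x) = (2*x^2 + 20*x + 15)/(x^2 + 10*x + 25)

Solve f'(x) = 0:
  f'(x) = (2*x^2 + 20*x + 15)/(x + 5)^2; the denominator is positive wherever f is defined, so f'(x) = 0 ⇔ 2*x^2 + 20*x + 15 = 0.
  2*x^2 + 20*x + 15 = 0 has no rational roots; quadratic formula: x = (-20 ± √280)/4.
  ⇒ x = -5 - sqrt(70)/2 ≈ -9.1833, -5 + sqrt(70)/2 ≈ -0.8167

f''(x) = 70/(x^3 + 15*x^2 + 75*x + 125)
Second-derivative test at each critical point:
  f''(-9.1833) = -0.9562 < 0 → local maximum
  f''(-0.8167) = 0.9562 > 0 → local minimum

Critical points: x = -5 - sqrt(70)/2 ≈ -9.1833 (local maximum); x = -5 + sqrt(70)/2 ≈ -0.8167 (local minimum)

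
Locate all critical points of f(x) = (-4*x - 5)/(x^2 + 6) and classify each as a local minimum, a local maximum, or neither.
f'(x) = 2*(2*x^2 + 5*x - 12)/(x^4 + 12*x^2 + 36)

Solve f'(x) = 0:
  f'(x) = 2*(x + 4)*(2*x - 3)/(x^2 + 6)^2; the denominator is positive wherever f is defined, so f'(x) = 0 ⇔ 4*x^2 + 10*x - 24 = 0.
  Factor: 4*x^2 + 10*x - 24 = 2*(x + 4)*(2*x - 3) = 0.
  ⇒ x = -4, 3/2

f''(x) = 2*(-4*x^2*(4*x + 5) + (12*x + 5)*(x^2 + 6))/(x^2 + 6)^3
Second-derivative test at each critical point:
  f''(-4) = -1/22 < 0 → local maximum
  f''(3/2) = 32/99 > 0 → local minimum

Critical points: x = -4 (local maximum); x = 3/2 (local minimum)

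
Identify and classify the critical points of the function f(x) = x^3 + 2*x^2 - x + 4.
f'(x) = 3*x^2 + 4*x - 1

Solve f'(x) = 0:
  3*x^2 + 4*x - 1 = 0 has no rational roots; quadratic formula: x = (-4 ± √28)/6.
  ⇒ x = -sqrt(7)/3 - 2/3 ≈ -1.5486, -2/3 + sqrt(7)/3 ≈ 0.2153

f''(x) = 6*x + 4
Second-derivative test at each critical point:
  f''(-1.5486) = -5.2915 < 0 → local maximum
  f''(0.2153) = 5.2915 > 0 → local minimum

Critical points: x = -sqrt(7)/3 - 2/3 ≈ -1.5486 (local maximum); x = -2/3 + sqrt(7)/3 ≈ 0.2153 (local minimum)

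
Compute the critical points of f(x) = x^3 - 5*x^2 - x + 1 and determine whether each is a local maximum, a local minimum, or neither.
f'(x) = 3*x^2 - 10*x - 1

Solve f'(x) = 0:
  3*x^2 - 10*x - 1 = 0 has no rational roots; quadratic formula: x = (10 ± √112)/6.
  ⇒ x = 5/3 - 2*sqrt(7)/3 ≈ -0.0972, 5/3 + 2*sqrt(7)/3 ≈ 3.4305

f''(x) = 6*x - 10
Second-derivative test at each critical point:
  f''(-0.0972) = -10.5830 < 0 → local maximum
  f''(3.4305) = 10.5830 > 0 → local minimum

Critical points: x = 5/3 - 2*sqrt(7)/3 ≈ -0.0972 (local maximum); x = 5/3 + 2*sqrt(7)/3 ≈ 3.4305 (local minimum)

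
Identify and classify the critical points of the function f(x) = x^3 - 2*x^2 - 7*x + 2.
f'(x) = 3*x^2 - 4*x - 7

Solve f'(x) = 0:
  Factor: 3*x^2 - 4*x - 7 = (x + 1)*(3*x - 7) = 0.
  ⇒ x = -1, 7/3

f''(x) = 6*x - 4
Second-derivative test at each critical point:
  f''(-1) = -10 < 0 → local maximum
  f''(7/3) = 10 > 0 → local minimum

Critical points: x = -1 (local maximum); x = 7/3 (local minimum)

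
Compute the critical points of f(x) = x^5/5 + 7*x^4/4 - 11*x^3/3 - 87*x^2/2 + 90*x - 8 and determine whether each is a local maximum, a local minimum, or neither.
f'(x) = x^4 + 7*x^3 - 11*x^2 - 87*x + 90

Solve f'(x) = 0:
  Factor: x^4 + 7*x^3 - 11*x^2 - 87*x + 90 = (x - 3)*(x - 1)*(x + 5)*(x + 6) = 0.
  ⇒ x = -6, -5, 1, 3

f''(x) = 4*x^3 + 21*x^2 - 22*x - 87
Second-derivative test at each critical point:
  f''(-6) = -63 < 0 → local maximum
  f''(-5) = 48 > 0 → local minimum
  f''(1) = -84 < 0 → local maximum
  f''(3) = 144 > 0 → local minimum

Critical points: x = -6 (local maximum); x = -5 (local minimum); x = 1 (local maximum); x = 3 (local minimum)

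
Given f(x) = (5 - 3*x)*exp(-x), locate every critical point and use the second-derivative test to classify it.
f'(x) = (3*x - 8)*exp(-x)

Solve f'(x) = 0:
  f'(x) = (3*x - 8)·exp(-x) and exp(-x) > 0 for every x, so f'(x) = 0 ⇔ 3*x - 8 = 0.
  3*x - 8 = 0.
  ⇒ x = 8/3

f''(x) = (11 - 3*x)*exp(-x)
Second-derivative test at each critical point:
  f''(8/3) = 0.2085 > 0 → local minimum

Critical points: x = 8/3 (local minimum)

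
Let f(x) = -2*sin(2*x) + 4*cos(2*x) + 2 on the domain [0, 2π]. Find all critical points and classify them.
f'(x) = -8*sin(2*x) - 4*cos(2*x)

Solve f'(x) = 0 on [0, 2π]:
  f'(x) = 0 ⇔ -2*cos(2*x) = 4*sin(2*x) ⇔ tan(2*x) = -1/2, i.e. 2*x = arctan(-1/2) + nπ; keep the solutions lying in [0, 2π].
  ⇒ x = -atan(1/2)/2 + pi/2 ≈ 1.3390, pi - atan(1/2)/2 ≈ 2.9098, -atan(1/2)/2 + 3*pi/2 ≈ 4.4806, -atan(1/2)/2 + 2*pi ≈ 6.0514

f''(x) = 8*sin(2*x) - 16*cos(2*x)
Second-derivative test at each critical point:
  f''(1.3390) = 17.8885 > 0 → local minimum
  f''(2.9098) = -17.8885 < 0 → local maximum
  f''(4.4806) = 17.8885 > 0 → local minimum
  f''(6.0514) = -17.8885 < 0 → local maximum

Critical points: x = -atan(1/2)/2 + pi/2 ≈ 1.3390 (local minimum); x = pi - atan(1/2)/2 ≈ 2.9098 (local maximum); x = -atan(1/2)/2 + 3*pi/2 ≈ 4.4806 (local minimum); x = -atan(1/2)/2 + 2*pi ≈ 6.0514 (local maximum)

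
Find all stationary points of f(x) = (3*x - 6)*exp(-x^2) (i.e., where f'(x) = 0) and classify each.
f'(x) = 3*(-2*x*(x - 2) + 1)*exp(-x^2)

Solve f'(x) = 0:
  f'(x) = (-6*x^2 + 12*x + 3)·exp(-x^2) and exp(-x^2) > 0 for every x, so f'(x) = 0 ⇔ -6*x^2 + 12*x + 3 = 0.
  Factor: -6*x^2 + 12*x + 3 = -3*(2*x^2 - 4*x - 1); 2*x^2 - 4*x - 1 = 0 has no rational roots; quadratic formula: x = (4 ± √24)/4.
  ⇒ x = 1 - sqrt(6)/2 ≈ -0.2247, 1 + sqrt(6)/2 ≈ 2.2247

f''(x) = 6*(2*x^2*(x - 2) - 3*x + 2)*exp(-x^2)
Second-derivative test at each critical point:
  f''(-0.2247) = 13.9730 > 0 → local minimum
  f''(2.2247) = -0.1042 < 0 → local maximum

Critical points: x = 1 - sqrt(6)/2 ≈ -0.2247 (local minimum); x = 1 + sqrt(6)/2 ≈ 2.2247 (local maximum)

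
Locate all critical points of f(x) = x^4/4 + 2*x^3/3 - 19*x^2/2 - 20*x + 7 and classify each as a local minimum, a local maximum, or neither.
f'(x) = x^3 + 2*x^2 - 19*x - 20

Solve f'(x) = 0:
  Factor: x^3 + 2*x^2 - 19*x - 20 = (x - 4)*(x + 1)*(x + 5) = 0.
  ⇒ x = -5, -1, 4

f''(x) = 3*x^2 + 4*x - 19
Second-derivative test at each critical point:
  f''(-5) = 36 > 0 → local minimum
  f''(-1) = -20 < 0 → local maximum
  f''(4) = 45 > 0 → local minimum

Critical points: x = -5 (local minimum); x = -1 (local maximum); x = 4 (local minimum)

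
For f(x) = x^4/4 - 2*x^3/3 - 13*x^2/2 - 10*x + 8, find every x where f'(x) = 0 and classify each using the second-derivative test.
f'(x) = x^3 - 2*x^2 - 13*x - 10

Solve f'(x) = 0:
  Factor: x^3 - 2*x^2 - 13*x - 10 = (x - 5)*(x + 1)*(x + 2) = 0.
  ⇒ x = -2, -1, 5

f''(x) = 3*x^2 - 4*x - 13
Second-derivative test at each critical point:
  f''(-2) = 7 > 0 → local minimum
  f''(-1) = -6 < 0 → local maximum
  f''(5) = 42 > 0 → local minimum

Critical points: x = -2 (local minimum); x = -1 (local maximum); x = 5 (local minimum)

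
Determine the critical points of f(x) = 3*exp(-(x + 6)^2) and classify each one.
f'(x) = 6*(-x - 6)*exp(-(x + 6)^2)

Solve f'(x) = 0:
  f'(x) = (-6*x - 36)·exp(-(x + 6)^2) and exp(-(x + 6)^2) > 0 for every x, so f'(x) = 0 ⇔ -6*x - 36 = 0.
  Factor: -6*x - 36 = -6*(x + 6) = 0.
  ⇒ x = -6

f''(x) = 6*(2*(x + 6)^2 - 1)*exp(-(x + 6)^2)
Second-derivative test at each critical point:
  f''(-6) = -6 < 0 → local maximum

Critical points: x = -6 (local maximum)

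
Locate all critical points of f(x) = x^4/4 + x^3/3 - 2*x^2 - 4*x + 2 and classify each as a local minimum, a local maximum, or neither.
f'(x) = x^3 + x^2 - 4*x - 4

Solve f'(x) = 0:
  Factor: x^3 + x^2 - 4*x - 4 = (x - 2)*(x + 1)*(x + 2) = 0.
  ⇒ x = -2, -1, 2

f''(x) = 3*x^2 + 2*x - 4
Second-derivative test at each critical point:
  f''(-2) = 4 > 0 → local minimum
  f''(-1) = -3 < 0 → local maximum
  f''(2) = 12 > 0 → local minimum

Critical points: x = -2 (local minimum); x = -1 (local maximum); x = 2 (local minimum)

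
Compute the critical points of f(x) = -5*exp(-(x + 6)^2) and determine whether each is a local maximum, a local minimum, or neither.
f'(x) = 10*(x + 6)*exp(-(x + 6)^2)

Solve f'(x) = 0:
  f'(x) = (10*x + 60)·exp(-(x + 6)^2) and exp(-(x + 6)^2) > 0 for every x, so f'(x) = 0 ⇔ 10*x + 60 = 0.
  Factor: 10*x + 60 = 10*(x + 6) = 0.
  ⇒ x = -6

f''(x) = 10*(1 - 2*(x + 6)^2)*exp(-(x + 6)^2)
Second-derivative test at each critical point:
  f''(-6) = 10 > 0 → local minimum

Critical points: x = -6 (local minimum)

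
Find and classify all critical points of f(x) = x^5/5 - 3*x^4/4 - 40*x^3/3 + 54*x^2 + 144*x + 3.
f'(x) = x^4 - 3*x^3 - 40*x^2 + 108*x + 144

Solve f'(x) = 0:
  Factor: x^4 - 3*x^3 - 40*x^2 + 108*x + 144 = (x - 6)*(x - 4)*(x + 1)*(x + 6) = 0.
  ⇒ x = -6, -1, 4, 6

f''(x) = 4*x^3 - 9*x^2 - 80*x + 108
Second-derivative test at each critical point:
  f''(-6) = -600 < 0 → local maximum
  f''(-1) = 175 > 0 → local minimum
  f''(4) = -100 < 0 → local maximum
  f''(6) = 168 > 0 → local minimum

Critical points: x = -6 (local maximum); x = -1 (local minimum); x = 4 (local maximum); x = 6 (local minimum)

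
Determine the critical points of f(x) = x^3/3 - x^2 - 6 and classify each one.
f'(x) = x*(x - 2)

Solve f'(x) = 0:
  Factor: x^2 - 2*x = x*(x - 2) = 0.
  ⇒ x = 0, 2

f''(x) = 2*x - 2
Second-derivative test at each critical point:
  f''(0) = -2 < 0 → local maximum
  f''(2) = 2 > 0 → local minimum

Critical points: x = 0 (local maximum); x = 2 (local minimum)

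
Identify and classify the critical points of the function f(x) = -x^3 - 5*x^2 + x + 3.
f'(x) = -3*x^2 - 10*x + 1

Solve f'(x) = 0:
  3*x^2 + 10*x - 1 = 0 has no rational roots; quadratic formula: x = (-10 ± √112)/6.
  ⇒ x = -2*sqrt(7)/3 - 5/3 ≈ -3.4305, -5/3 + 2*sqrt(7)/3 ≈ 0.0972

f''(x) = -6*x - 10
Second-derivative test at each critical point:
  f''(-3.4305) = 10.5830 > 0 → local minimum
  f''(0.0972) = -10.5830 < 0 → local maximum

Critical points: x = -2*sqrt(7)/3 - 5/3 ≈ -3.4305 (local minimum); x = -5/3 + 2*sqrt(7)/3 ≈ 0.0972 (local maximum)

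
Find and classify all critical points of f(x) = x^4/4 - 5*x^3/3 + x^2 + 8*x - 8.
f'(x) = x^3 - 5*x^2 + 2*x + 8

Solve f'(x) = 0:
  Factor: x^3 - 5*x^2 + 2*x + 8 = (x - 4)*(x - 2)*(x + 1) = 0.
  ⇒ x = -1, 2, 4

f''(x) = 3*x^2 - 10*x + 2
Second-derivative test at each critical point:
  f''(-1) = 15 > 0 → local minimum
  f''(2) = -6 < 0 → local maximum
  f''(4) = 10 > 0 → local minimum

Critical points: x = -1 (local minimum); x = 2 (local maximum); x = 4 (local minimum)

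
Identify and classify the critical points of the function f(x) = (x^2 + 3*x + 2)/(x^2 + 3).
f'(x) = (-3*x^2 + 2*x + 9)/(x^4 + 6*x^2 + 9)

Solve f'(x) = 0:
  f'(x) = -(3*x^2 - 2*x - 9)/(x^2 + 3)^2; the denominator is positive wherever f is defined, so f'(x) = 0 ⇔ -3*x^2 + 2*x + 9 = 0.
  3*x^2 - 2*x - 9 = 0 has no rational roots; quadratic formula: x = (2 ± √112)/6.
  ⇒ x = 1/3 - 2*sqrt(7)/3 ≈ -1.4305, 1/3 + 2*sqrt(7)/3 ≈ 2.0972

f''(x) = 6*(x^3 - x^2 - 9*x + 1)/(x^6 + 9*x^4 + 27*x^2 + 27)
Second-derivative test at each critical point:
  f''(-1.4305) = 0.4156 > 0 → local minimum
  f''(2.0972) = -0.1934 < 0 → local maximum

Critical points: x = 1/3 - 2*sqrt(7)/3 ≈ -1.4305 (local minimum); x = 1/3 + 2*sqrt(7)/3 ≈ 2.0972 (local maximum)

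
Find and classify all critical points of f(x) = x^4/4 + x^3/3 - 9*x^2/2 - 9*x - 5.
f'(x) = x^3 + x^2 - 9*x - 9

Solve f'(x) = 0:
  Factor: x^3 + x^2 - 9*x - 9 = (x - 3)*(x + 1)*(x + 3) = 0.
  ⇒ x = -3, -1, 3

f''(x) = 3*x^2 + 2*x - 9
Second-derivative test at each critical point:
  f''(-3) = 12 > 0 → local minimum
  f''(-1) = -8 < 0 → local maximum
  f''(3) = 24 > 0 → local minimum

Critical points: x = -3 (local minimum); x = -1 (local maximum); x = 3 (local minimum)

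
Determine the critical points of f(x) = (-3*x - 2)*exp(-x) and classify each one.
f'(x) = (3*x - 1)*exp(-x)

Solve f'(x) = 0:
  f'(x) = (3*x - 1)·exp(-x) and exp(-x) > 0 for every x, so f'(x) = 0 ⇔ 3*x - 1 = 0.
  3*x - 1 = 0.
  ⇒ x = 1/3

f''(x) = (4 - 3*x)*exp(-x)
Second-derivative test at each critical point:
  f''(1/3) = 2.1496 > 0 → local minimum

Critical points: x = 1/3 (local minimum)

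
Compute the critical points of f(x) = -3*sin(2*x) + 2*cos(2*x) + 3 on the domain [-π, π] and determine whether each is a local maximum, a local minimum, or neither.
f'(x) = -4*sin(2*x) - 6*cos(2*x)

Solve f'(x) = 0 on [-π, π]:
  f'(x) = 0 ⇔ -3*cos(2*x) = 2*sin(2*x) ⇔ tan(2*x) = -3/2, i.e. 2*x = arctan(-3/2) + nπ; keep the solutions lying in [-π, π].
  ⇒ x = -pi/2 - atan(3/2)/2 ≈ -2.0622, -atan(3/2)/2 ≈ -0.4914, -atan(3/2)/2 + pi/2 ≈ 1.0794, pi - atan(3/2)/2 ≈ 2.6502

f''(x) = 12*sin(2*x) - 8*cos(2*x)
Second-derivative test at each critical point:
  f''(-2.0622) = 14.4222 > 0 → local minimum
  f''(-0.4914) = -14.4222 < 0 → local maximum
  f''(1.0794) = 14.4222 > 0 → local minimum
  f''(2.6502) = -14.4222 < 0 → local maximum

Critical points: x = -pi/2 - atan(3/2)/2 ≈ -2.0622 (local minimum); x = -atan(3/2)/2 ≈ -0.4914 (local maximum); x = -atan(3/2)/2 + pi/2 ≈ 1.0794 (local minimum); x = pi - atan(3/2)/2 ≈ 2.6502 (local maximum)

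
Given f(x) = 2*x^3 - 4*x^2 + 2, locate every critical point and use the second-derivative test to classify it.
f'(x) = 2*x*(3*x - 4)

Solve f'(x) = 0:
  Factor: 6*x^2 - 8*x = 2*x*(3*x - 4) = 0.
  ⇒ x = 0, 4/3

f''(x) = 12*x - 8
Second-derivative test at each critical point:
  f''(0) = -8 < 0 → local maximum
  f''(4/3) = 8 > 0 → local minimum

Critical points: x = 0 (local maximum); x = 4/3 (local minimum)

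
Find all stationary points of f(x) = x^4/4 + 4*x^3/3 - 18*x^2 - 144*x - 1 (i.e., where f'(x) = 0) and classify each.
f'(x) = x^3 + 4*x^2 - 36*x - 144

Solve f'(x) = 0:
  Factor: x^3 + 4*x^2 - 36*x - 144 = (x - 6)*(x + 4)*(x + 6) = 0.
  ⇒ x = -6, -4, 6

f''(x) = 3*x^2 + 8*x - 36
Second-derivative test at each critical point:
  f''(-6) = 24 > 0 → local minimum
  f''(-4) = -20 < 0 → local maximum
  f''(6) = 120 > 0 → local minimum

Critical points: x = -6 (local minimum); x = -4 (local maximum); x = 6 (local minimum)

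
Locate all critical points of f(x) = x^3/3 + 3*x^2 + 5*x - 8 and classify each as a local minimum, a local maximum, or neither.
f'(x) = x^2 + 6*x + 5

Solve f'(x) = 0:
  Factor: x^2 + 6*x + 5 = (x + 1)*(x + 5) = 0.
  ⇒ x = -5, -1

f''(x) = 2*x + 6
Second-derivative test at each critical point:
  f''(-5) = -4 < 0 → local maximum
  f''(-1) = 4 > 0 → local minimum

Critical points: x = -5 (local maximum); x = -1 (local minimum)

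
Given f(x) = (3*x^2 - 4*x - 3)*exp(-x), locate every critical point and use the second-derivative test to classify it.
f'(x) = (-3*x^2 + 10*x - 1)*exp(-x)

Solve f'(x) = 0:
  f'(x) = (-3*x^2 + 10*x - 1)·exp(-x) and exp(-x) > 0 for every x, so f'(x) = 0 ⇔ -3*x^2 + 10*x - 1 = 0.
  3*x^2 - 10*x + 1 = 0 has no rational roots; quadratic formula: x = (10 ± √88)/6.
  ⇒ x = 5/3 - sqrt(22)/3 ≈ 0.1032, sqrt(22)/3 + 5/3 ≈ 3.2301

f''(x) = (3*x^2 - 16*x + 11)*exp(-x)
Second-derivative test at each critical point:
  f''(0.1032) = 8.4611 > 0 → local minimum
  f''(3.2301) = -0.3710 < 0 → local maximum

Critical points: x = 5/3 - sqrt(22)/3 ≈ 0.1032 (local minimum); x = sqrt(22)/3 + 5/3 ≈ 3.2301 (local maximum)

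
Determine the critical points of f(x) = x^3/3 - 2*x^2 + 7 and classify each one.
f'(x) = x*(x - 4)

Solve f'(x) = 0:
  Factor: x^2 - 4*x = x*(x - 4) = 0.
  ⇒ x = 0, 4

f''(x) = 2*x - 4
Second-derivative test at each critical point:
  f''(0) = -4 < 0 → local maximum
  f''(4) = 4 > 0 → local minimum

Critical points: x = 0 (local maximum); x = 4 (local minimum)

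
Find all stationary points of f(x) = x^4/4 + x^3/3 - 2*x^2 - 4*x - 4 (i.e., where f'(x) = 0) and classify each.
f'(x) = x^3 + x^2 - 4*x - 4

Solve f'(x) = 0:
  Factor: x^3 + x^2 - 4*x - 4 = (x - 2)*(x + 1)*(x + 2) = 0.
  ⇒ x = -2, -1, 2

f''(x) = 3*x^2 + 2*x - 4
Second-derivative test at each critical point:
  f''(-2) = 4 > 0 → local minimum
  f''(-1) = -3 < 0 → local maximum
  f''(2) = 12 > 0 → local minimum

Critical points: x = -2 (local minimum); x = -1 (local maximum); x = 2 (local minimum)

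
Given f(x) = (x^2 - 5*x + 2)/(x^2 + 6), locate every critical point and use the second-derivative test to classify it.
f'(x) = (5*x^2 + 8*x - 30)/(x^4 + 12*x^2 + 36)

Solve f'(x) = 0:
  f'(x) = (5*x^2 + 8*x - 30)/(x^2 + 6)^2; the denominator is positive wherever f is defined, so f'(x) = 0 ⇔ 5*x^2 + 8*x - 30 = 0.
  5*x^2 + 8*x - 30 = 0 has no rational roots; quadratic formula: x = (-8 ± √664)/10.
  ⇒ x = -sqrt(166)/5 - 4/5 ≈ -3.3768, -4/5 + sqrt(166)/5 ≈ 1.7768

f''(x) = 2*(-5*x^3 - 12*x^2 + 90*x + 24)/(x^6 + 18*x^4 + 108*x^2 + 216)
Second-derivative test at each critical point:
  f''(-3.3768) = -0.0851 < 0 → local maximum
  f''(1.7768) = 0.3073 > 0 → local minimum

Critical points: x = -sqrt(166)/5 - 4/5 ≈ -3.3768 (local maximum); x = -4/5 + sqrt(166)/5 ≈ 1.7768 (local minimum)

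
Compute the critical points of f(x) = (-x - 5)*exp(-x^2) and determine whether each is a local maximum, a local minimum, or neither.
f'(x) = (2*x*(x + 5) - 1)*exp(-x^2)

Solve f'(x) = 0:
  f'(x) = (2*x^2 + 10*x - 1)·exp(-x^2) and exp(-x^2) > 0 for every x, so f'(x) = 0 ⇔ 2*x^2 + 10*x - 1 = 0.
  2*x^2 + 10*x - 1 = 0 has no rational roots; quadratic formula: x = (-10 ± √108)/4.
  ⇒ x = -3*sqrt(3)/2 - 5/2 ≈ -5.0981, -5/2 + 3*sqrt(3)/2 ≈ 0.0981

f''(x) = 2*(-2*x^2*(x + 5) + 3*x + 5)*exp(-x^2)
Second-derivative test at each critical point:
  f''(-5.0981) = -5.361e-11 < 0 → local maximum
  f''(0.0981) = 10.2928 > 0 → local minimum

Critical points: x = -3*sqrt(3)/2 - 5/2 ≈ -5.0981 (local maximum); x = -5/2 + 3*sqrt(3)/2 ≈ 0.0981 (local minimum)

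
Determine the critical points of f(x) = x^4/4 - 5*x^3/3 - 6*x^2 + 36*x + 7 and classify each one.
f'(x) = x^3 - 5*x^2 - 12*x + 36

Solve f'(x) = 0:
  Factor: x^3 - 5*x^2 - 12*x + 36 = (x - 6)*(x - 2)*(x + 3) = 0.
  ⇒ x = -3, 2, 6

f''(x) = 3*x^2 - 10*x - 12
Second-derivative test at each critical point:
  f''(-3) = 45 > 0 → local minimum
  f''(2) = -20 < 0 → local maximum
  f''(6) = 36 > 0 → local minimum

Critical points: x = -3 (local minimum); x = 2 (local maximum); x = 6 (local minimum)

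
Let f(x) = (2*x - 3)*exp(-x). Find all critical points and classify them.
f'(x) = (5 - 2*x)*exp(-x)

Solve f'(x) = 0:
  f'(x) = (5 - 2*x)·exp(-x) and exp(-x) > 0 for every x, so f'(x) = 0 ⇔ 5 - 2*x = 0.
  5 - 2*x = 0.
  ⇒ x = 5/2

f''(x) = (2*x - 7)*exp(-x)
Second-derivative test at each critical point:
  f''(5/2) = -0.1642 < 0 → local maximum

Critical points: x = 5/2 (local maximum)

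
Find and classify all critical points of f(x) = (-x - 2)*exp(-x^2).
f'(x) = (2*x*(x + 2) - 1)*exp(-x^2)

Solve f'(x) = 0:
  f'(x) = (2*x^2 + 4*x - 1)·exp(-x^2) and exp(-x^2) > 0 for every x, so f'(x) = 0 ⇔ 2*x^2 + 4*x - 1 = 0.
  2*x^2 + 4*x - 1 = 0 has no rational roots; quadratic formula: x = (-4 ± √24)/4.
  ⇒ x = -sqrt(6)/2 - 1 ≈ -2.2247, -1 + sqrt(6)/2 ≈ 0.2247

f''(x) = 2*(-2*x^2*(x + 2) + 3*x + 2)*exp(-x^2)
Second-derivative test at each critical point:
  f''(-2.2247) = -0.0347 < 0 → local maximum
  f''(0.2247) = 4.6577 > 0 → local minimum

Critical points: x = -sqrt(6)/2 - 1 ≈ -2.2247 (local maximum); x = -1 + sqrt(6)/2 ≈ 0.2247 (local minimum)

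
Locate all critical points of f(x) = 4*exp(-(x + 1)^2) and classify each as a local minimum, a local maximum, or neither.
f'(x) = 8*(-x - 1)*exp(-(x + 1)^2)

Solve f'(x) = 0:
  f'(x) = (-8*x - 8)·exp(-(x + 1)^2) and exp(-(x + 1)^2) > 0 for every x, so f'(x) = 0 ⇔ -8*x - 8 = 0.
  Factor: -8*x - 8 = -8*(x + 1) = 0.
  ⇒ x = -1

f''(x) = 8*(2*(x + 1)^2 - 1)*exp(-(x + 1)^2)
Second-derivative test at each critical point:
  f''(-1) = -8 < 0 → local maximum

Critical points: x = -1 (local maximum)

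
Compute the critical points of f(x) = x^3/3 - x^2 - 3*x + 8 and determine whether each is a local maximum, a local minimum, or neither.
f'(x) = x^2 - 2*x - 3

Solve f'(x) = 0:
  Factor: x^2 - 2*x - 3 = (x - 3)*(x + 1) = 0.
  ⇒ x = -1, 3

f''(x) = 2*x - 2
Second-derivative test at each critical point:
  f''(-1) = -4 < 0 → local maximum
  f''(3) = 4 > 0 → local minimum

Critical points: x = -1 (local maximum); x = 3 (local minimum)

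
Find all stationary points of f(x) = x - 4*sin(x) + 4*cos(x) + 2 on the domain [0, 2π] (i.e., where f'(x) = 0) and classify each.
f'(x) = -4*sqrt(2)*sin(x + pi/4) + 1

Solve f'(x) = 0 on [0, 2π]:
  f'(x) = 0 ⇔ -4*sin(x) - 4*cos(x) = -1. Write the left side as R·cos(x + φ) with R = √((-4)² + 4²) = 4*sqrt(2), cos φ = -sqrt(2)/2, sin φ = sqrt(2)/2; then cos(x + φ) = -sqrt(2)/8. Solve for x and keep the solutions lying in [0, 2π].
  ⇒ x = atan((1 + sqrt(31))/(1 - sqrt(31))) + pi ≈ 2.1785, atan((1 - sqrt(31))/(1 + sqrt(31))) + 2*pi ≈ 5.6755

f''(x) = -4*sqrt(2)*cos(x + pi/4)
Second-derivative test at each critical point:
  f''(2.1785) = 5.5678 > 0 → local minimum
  f''(5.6755) = -5.5678 < 0 → local maximum

Critical points: x = atan((1 + sqrt(31))/(1 - sqrt(31))) + pi ≈ 2.1785 (local minimum); x = atan((1 - sqrt(31))/(1 + sqrt(31))) + 2*pi ≈ 5.6755 (local maximum)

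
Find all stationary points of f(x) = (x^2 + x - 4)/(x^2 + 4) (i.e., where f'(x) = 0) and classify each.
f'(x) = (-x^2 + 16*x + 4)/(x^4 + 8*x^2 + 16)

Solve f'(x) = 0:
  f'(x) = -(x^2 - 16*x - 4)/(x^2 + 4)^2; the denominator is positive wherever f is defined, so f'(x) = 0 ⇔ -x^2 + 16*x + 4 = 0.
  x^2 - 16*x - 4 = 0 has no rational roots; quadratic formula: x = (16 ± √272)/2.
  ⇒ x = 8 - 2*sqrt(17) ≈ -0.2462, 8 + 2*sqrt(17) ≈ 16.2462

f''(x) = 2*(x^3 - 24*x^2 - 12*x + 32)/(x^6 + 12*x^4 + 48*x^2 + 64)
Second-derivative test at each critical point:
  f''(-0.2462) = 1.0002 > 0 → local minimum
  f''(16.2462) = -2.297e-04 < 0 → local maximum

Critical points: x = 8 - 2*sqrt(17) ≈ -0.2462 (local minimum); x = 8 + 2*sqrt(17) ≈ 16.2462 (local maximum)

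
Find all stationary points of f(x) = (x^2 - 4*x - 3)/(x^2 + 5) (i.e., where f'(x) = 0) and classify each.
f'(x) = 4*(x^2 + 4*x - 5)/(x^4 + 10*x^2 + 25)

Solve f'(x) = 0:
  f'(x) = 4*(x - 1)*(x + 5)/(x^2 + 5)^2; the denominator is positive wherever f is defined, so f'(x) = 0 ⇔ 4*x^2 + 16*x - 20 = 0.
  Factor: 4*x^2 + 16*x - 20 = 4*(x - 1)*(x + 5) = 0.
  ⇒ x = -5, 1

f''(x) = 8*(-x^3 - 6*x^2 + 15*x + 10)/(x^6 + 15*x^4 + 75*x^2 + 125)
Second-derivative test at each critical point:
  f''(-5) = -2/75 < 0 → local maximum
  f''(1) = 2/3 > 0 → local minimum

Critical points: x = -5 (local maximum); x = 1 (local minimum)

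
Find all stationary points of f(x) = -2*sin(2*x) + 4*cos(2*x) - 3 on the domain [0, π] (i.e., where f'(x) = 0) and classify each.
f'(x) = -8*sin(2*x) - 4*cos(2*x)

Solve f'(x) = 0 on [0, π]:
  f'(x) = 0 ⇔ -2*cos(2*x) = 4*sin(2*x) ⇔ tan(2*x) = -1/2, i.e. 2*x = arctan(-1/2) + nπ; keep the solutions lying in [0, π].
  ⇒ x = -atan(1/2)/2 + pi/2 ≈ 1.3390, pi - atan(1/2)/2 ≈ 2.9098

f''(x) = 8*sin(2*x) - 16*cos(2*x)
Second-derivative test at each critical point:
  f''(1.3390) = 17.8885 > 0 → local minimum
  f''(2.9098) = -17.8885 < 0 → local maximum

Critical points: x = -atan(1/2)/2 + pi/2 ≈ 1.3390 (local minimum); x = pi - atan(1/2)/2 ≈ 2.9098 (local maximum)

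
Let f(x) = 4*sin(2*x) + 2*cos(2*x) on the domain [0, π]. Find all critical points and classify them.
f'(x) = -4*sin(2*x) + 8*cos(2*x)

Solve f'(x) = 0 on [0, π]:
  f'(x) = 0 ⇔ 4*cos(2*x) = 2*sin(2*x) ⇔ tan(2*x) = 2, i.e. 2*x = arctan(2) + nπ; keep the solutions lying in [0, π].
  ⇒ x = atan(2)/2 ≈ 0.5536, atan(2)/2 + pi/2 ≈ 2.1244

f''(x) = -16*sin(2*x) - 8*cos(2*x)
Second-derivative test at each critical point:
  f''(0.5536) = -17.8885 < 0 → local maximum
  f''(2.1244) = 17.8885 > 0 → local minimum

Critical points: x = atan(2)/2 ≈ 0.5536 (local maximum); x = atan(2)/2 + pi/2 ≈ 2.1244 (local minimum)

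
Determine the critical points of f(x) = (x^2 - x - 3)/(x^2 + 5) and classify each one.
f'(x) = (x^2 + 16*x - 5)/(x^4 + 10*x^2 + 25)

Solve f'(x) = 0:
  f'(x) = (x^2 + 16*x - 5)/(x^2 + 5)^2; the denominator is positive wherever f is defined, so f'(x) = 0 ⇔ x^2 + 16*x - 5 = 0.
  x^2 + 16*x - 5 = 0 has no rational roots; quadratic formula: x = (-16 ± √276)/2.
  ⇒ x = -sqrt(69) - 8 ≈ -16.3066, -8 + sqrt(69) ≈ 0.3066

f''(x) = 2*(-x^3 - 24*x^2 + 15*x + 40)/(x^6 + 15*x^4 + 75*x^2 + 125)
Second-derivative test at each critical point:
  f''(-16.3066) = -2.264e-04 < 0 → local maximum
  f''(0.3066) = 0.6402 > 0 → local minimum

Critical points: x = -sqrt(69) - 8 ≈ -16.3066 (local maximum); x = -8 + sqrt(69) ≈ 0.3066 (local minimum)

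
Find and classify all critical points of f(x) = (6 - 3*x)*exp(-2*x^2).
f'(x) = 3*(4*x*(x - 2) - 1)*exp(-2*x^2)

Solve f'(x) = 0:
  f'(x) = (12*x^2 - 24*x - 3)·exp(-2*x^2) and exp(-2*x^2) > 0 for every x, so f'(x) = 0 ⇔ 12*x^2 - 24*x - 3 = 0.
  Factor: 12*x^2 - 24*x - 3 = 3*(4*x^2 - 8*x - 1); 4*x^2 - 8*x - 1 = 0 has no rational roots; quadratic formula: x = (8 ± √80)/8.
  ⇒ x = 1 - sqrt(5)/2 ≈ -0.1180, 1 + sqrt(5)/2 ≈ 2.1180

f''(x) = 12*(4*x^2*(2 - x) + 3*x - 2)*exp(-2*x^2)
Second-derivative test at each critical point:
  f''(-0.1180) = -26.0955 < 0 → local maximum
  f''(2.1180) = 0.0034 > 0 → local minimum

Critical points: x = 1 - sqrt(5)/2 ≈ -0.1180 (local maximum); x = 1 + sqrt(5)/2 ≈ 2.1180 (local minimum)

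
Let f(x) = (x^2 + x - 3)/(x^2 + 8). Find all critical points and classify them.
f'(x) = (-x^2 + 22*x + 8)/(x^4 + 16*x^2 + 64)

Solve f'(x) = 0:
  f'(x) = -(x^2 - 22*x - 8)/(x^2 + 8)^2; the denominator is positive wherever f is defined, so f'(x) = 0 ⇔ -x^2 + 22*x + 8 = 0.
  x^2 - 22*x - 8 = 0 has no rational roots; quadratic formula: x = (22 ± √516)/2.
  ⇒ x = 11 - sqrt(129) ≈ -0.3578, 11 + sqrt(129) ≈ 22.3578

f''(x) = 2*(x^3 - 33*x^2 - 24*x + 88)/(x^6 + 24*x^4 + 192*x^2 + 512)
Second-derivative test at each critical point:
  f''(-0.3578) = 0.3438 > 0 → local minimum
  f''(22.3578) = -8.807e-05 < 0 → local maximum

Critical points: x = 11 - sqrt(129) ≈ -0.3578 (local minimum); x = 11 + sqrt(129) ≈ 22.3578 (local maximum)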